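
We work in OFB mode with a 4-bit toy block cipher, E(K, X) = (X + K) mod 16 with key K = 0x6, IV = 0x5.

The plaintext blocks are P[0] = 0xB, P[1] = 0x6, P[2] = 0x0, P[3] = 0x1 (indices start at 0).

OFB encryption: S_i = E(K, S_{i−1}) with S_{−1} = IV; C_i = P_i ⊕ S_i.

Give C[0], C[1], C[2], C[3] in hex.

C[0]: S = E(K, 0x5) = 0xB; 0xB ⊕ 0xB = 0x0.
C[1]: S = E(K, 0xB) = 0x1; 0x6 ⊕ 0x1 = 0x7.
C[2]: S = E(K, 0x1) = 0x7; 0x0 ⊕ 0x7 = 0x7.
C[3]: S = E(K, 0x7) = 0xD; 0x1 ⊕ 0xD = 0xC.

C[0] = 0x0, C[1] = 0x7, C[2] = 0x7, C[3] = 0xC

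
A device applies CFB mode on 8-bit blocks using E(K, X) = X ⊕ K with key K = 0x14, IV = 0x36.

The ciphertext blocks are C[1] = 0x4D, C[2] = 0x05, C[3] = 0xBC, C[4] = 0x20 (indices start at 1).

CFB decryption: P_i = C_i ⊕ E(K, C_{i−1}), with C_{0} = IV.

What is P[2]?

P[2] = 0x5C

P[2]: E(K, 0x4D) = 0x59; 0x05 ⊕ 0x59 = 0x5C.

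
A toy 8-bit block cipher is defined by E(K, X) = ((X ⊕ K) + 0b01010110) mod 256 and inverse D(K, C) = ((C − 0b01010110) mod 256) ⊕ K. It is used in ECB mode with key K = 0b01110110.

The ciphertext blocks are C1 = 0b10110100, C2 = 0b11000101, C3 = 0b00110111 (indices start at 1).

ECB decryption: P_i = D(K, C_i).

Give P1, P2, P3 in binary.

P1 = 0b00101000, P2 = 0b00011001, P3 = 0b10010111

P1: D(K, 0b10110100) = 0b00101000.
P2: D(K, 0b11000101) = 0b00011001.
P3: D(K, 0b00110111) = 0b10010111.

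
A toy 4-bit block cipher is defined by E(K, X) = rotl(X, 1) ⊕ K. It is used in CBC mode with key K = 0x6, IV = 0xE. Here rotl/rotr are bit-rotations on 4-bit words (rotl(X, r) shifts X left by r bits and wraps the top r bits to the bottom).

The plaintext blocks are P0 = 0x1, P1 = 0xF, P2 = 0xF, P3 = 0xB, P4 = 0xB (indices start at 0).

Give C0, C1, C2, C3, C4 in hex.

C0 = 0x9, C1 = 0xA, C2 = 0xC, C3 = 0x8, C4 = 0x0

CBC encryption: C_i = E(K, P_i ⊕ C_{i−1}), with C_{−1} = IV.
C0: P0 ⊕ 0xE = 0xF; E(K, 0xF) = 0x9.
C1: P1 ⊕ 0x9 = 0x6; E(K, 0x6) = 0xA.
C2: P2 ⊕ 0xA = 0x5; E(K, 0x5) = 0xC.
C3: P3 ⊕ 0xC = 0x7; E(K, 0x7) = 0x8.
C4: P4 ⊕ 0x8 = 0x3; E(K, 0x3) = 0x0.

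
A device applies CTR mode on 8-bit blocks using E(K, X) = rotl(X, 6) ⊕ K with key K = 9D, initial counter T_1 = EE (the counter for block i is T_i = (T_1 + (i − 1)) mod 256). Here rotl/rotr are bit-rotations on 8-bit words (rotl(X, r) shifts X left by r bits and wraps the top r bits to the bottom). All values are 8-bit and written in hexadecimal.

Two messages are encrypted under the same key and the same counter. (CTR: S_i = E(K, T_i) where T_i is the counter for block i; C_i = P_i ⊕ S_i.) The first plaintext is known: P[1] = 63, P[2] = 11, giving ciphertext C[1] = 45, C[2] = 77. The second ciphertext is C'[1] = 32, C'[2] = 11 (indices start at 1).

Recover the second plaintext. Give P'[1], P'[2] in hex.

In CTR with a reused counter, both messages share the same keystream S_i, so C_i ⊕ C'_i = P_i ⊕ P'_i and thus P'_i = P_i ⊕ C_i ⊕ C'_i.
P'[1]: 63 ⊕ 45 ⊕ 32 = 14.
P'[2]: 11 ⊕ 77 ⊕ 11 = 77.

P'[1] = 14, P'[2] = 77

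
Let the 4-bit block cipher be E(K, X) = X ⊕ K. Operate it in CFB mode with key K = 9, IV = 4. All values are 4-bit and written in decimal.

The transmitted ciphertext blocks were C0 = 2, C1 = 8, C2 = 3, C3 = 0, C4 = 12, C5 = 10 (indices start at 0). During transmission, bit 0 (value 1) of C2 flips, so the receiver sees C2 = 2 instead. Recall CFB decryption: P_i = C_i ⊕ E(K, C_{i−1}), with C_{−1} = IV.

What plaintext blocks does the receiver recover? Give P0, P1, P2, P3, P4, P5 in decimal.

P0 = 15, P1 = 3, P2 = 3, P3 = 11, P4 = 5, P5 = 15

Only C2 changed, to 2. In CFB, a change in C_i flips the same bit in P_i and garbles P_{i+1}. Decrypting the received ciphertext:
P0: E(K, 4) = 13; 2 ⊕ 13 = 15.
P1: E(K, 2) = 11; 8 ⊕ 11 = 3.
P2: E(K, 8) = 1; 2 ⊕ 1 = 3.
P3: E(K, 2) = 11; 0 ⊕ 11 = 11.
P4: E(K, 0) = 9; 12 ⊕ 9 = 5.
P5: E(K, 12) = 5; 10 ⊕ 5 = 15.
Blocks that differ from the original plaintext: P2, P3.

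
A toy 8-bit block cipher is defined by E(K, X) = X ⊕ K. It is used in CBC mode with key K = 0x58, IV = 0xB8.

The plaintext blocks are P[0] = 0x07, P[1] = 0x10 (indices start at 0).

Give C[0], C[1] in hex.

CBC encryption: C_i = E(K, P_i ⊕ C_{i−1}), with C_{−1} = IV.
C[0]: P[0] ⊕ 0xB8 = 0xBF; E(K, 0xBF) = 0xE7.
C[1]: P[1] ⊕ 0xE7 = 0xF7; E(K, 0xF7) = 0xAF.

C[0] = 0xE7, C[1] = 0xAF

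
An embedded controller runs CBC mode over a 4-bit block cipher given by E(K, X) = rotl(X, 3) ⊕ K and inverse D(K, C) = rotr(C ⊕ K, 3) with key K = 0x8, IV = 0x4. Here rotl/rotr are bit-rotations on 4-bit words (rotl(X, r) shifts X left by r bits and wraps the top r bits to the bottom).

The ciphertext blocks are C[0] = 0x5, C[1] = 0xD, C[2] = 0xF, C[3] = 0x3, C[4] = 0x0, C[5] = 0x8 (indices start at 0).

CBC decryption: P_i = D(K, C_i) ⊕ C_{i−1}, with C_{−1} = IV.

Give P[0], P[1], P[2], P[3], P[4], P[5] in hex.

P[0]: D(K, 0x5) = 0xB; 0xB ⊕ 0x4 = 0xF.
P[1]: D(K, 0xD) = 0xA; 0xA ⊕ 0x5 = 0xF.
P[2]: D(K, 0xF) = 0xE; 0xE ⊕ 0xD = 0x3.
P[3]: D(K, 0x3) = 0x7; 0x7 ⊕ 0xF = 0x8.
P[4]: D(K, 0x0) = 0x1; 0x1 ⊕ 0x3 = 0x2.
P[5]: D(K, 0x8) = 0x0; 0x0 ⊕ 0x0 = 0x0.

P[0] = 0xF, P[1] = 0xF, P[2] = 0x3, P[3] = 0x8, P[4] = 0x2, P[5] = 0x0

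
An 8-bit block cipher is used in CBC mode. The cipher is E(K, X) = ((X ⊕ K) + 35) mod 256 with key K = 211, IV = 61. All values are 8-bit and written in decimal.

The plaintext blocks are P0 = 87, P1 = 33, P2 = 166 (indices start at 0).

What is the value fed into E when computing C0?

CBC encryption: C_i = E(K, P_i ⊕ C_{i−1}), with C_{−1} = IV.
C0: P0 ⊕ 61 = 106; E(K, 106) = 220.
So the input to E for block 0 is 106.

106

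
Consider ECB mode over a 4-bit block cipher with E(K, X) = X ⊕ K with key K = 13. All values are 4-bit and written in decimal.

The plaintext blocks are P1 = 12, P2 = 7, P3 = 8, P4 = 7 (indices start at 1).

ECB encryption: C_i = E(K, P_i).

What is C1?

C1: E(K, 12) = 1.

C1 = 1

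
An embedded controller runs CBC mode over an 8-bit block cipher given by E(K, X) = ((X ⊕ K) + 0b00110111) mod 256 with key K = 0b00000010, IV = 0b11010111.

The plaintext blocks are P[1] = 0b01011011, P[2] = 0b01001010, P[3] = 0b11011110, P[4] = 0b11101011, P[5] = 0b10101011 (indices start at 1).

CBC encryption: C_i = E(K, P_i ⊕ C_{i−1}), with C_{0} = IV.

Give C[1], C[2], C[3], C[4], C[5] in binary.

C[1]: P[1] ⊕ 0b11010111 = 0b10001100; E(K, 0b10001100) = 0b11000101.
C[2]: P[2] ⊕ 0b11000101 = 0b10001111; E(K, 0b10001111) = 0b11000100.
C[3]: P[3] ⊕ 0b11000100 = 0b00011010; E(K, 0b00011010) = 0b01001111.
C[4]: P[4] ⊕ 0b01001111 = 0b10100100; E(K, 0b10100100) = 0b11011101.
C[5]: P[5] ⊕ 0b11011101 = 0b01110110; E(K, 0b01110110) = 0b10101011.

C[1] = 0b11000101, C[2] = 0b11000100, C[3] = 0b01001111, C[4] = 0b11011101, C[5] = 0b10101011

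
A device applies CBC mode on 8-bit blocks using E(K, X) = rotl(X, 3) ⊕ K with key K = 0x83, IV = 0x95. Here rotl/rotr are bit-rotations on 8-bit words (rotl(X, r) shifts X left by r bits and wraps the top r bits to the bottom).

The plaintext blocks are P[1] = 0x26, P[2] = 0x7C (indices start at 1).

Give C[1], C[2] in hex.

CBC encryption: C_i = E(K, P_i ⊕ C_{i−1}), with C_{0} = IV.
C[1]: P[1] ⊕ 0x95 = 0xB3; E(K, 0xB3) = 0x1E.
C[2]: P[2] ⊕ 0x1E = 0x62; E(K, 0x62) = 0x90.

C[1] = 0x1E, C[2] = 0x90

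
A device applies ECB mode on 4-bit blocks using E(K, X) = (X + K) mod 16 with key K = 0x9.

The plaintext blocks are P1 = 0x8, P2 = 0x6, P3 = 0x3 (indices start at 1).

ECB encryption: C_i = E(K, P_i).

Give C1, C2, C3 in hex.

C1 = 0x1, C2 = 0xF, C3 = 0xC

C1: E(K, 0x8) = 0x1.
C2: E(K, 0x6) = 0xF.
C3: E(K, 0x3) = 0xC.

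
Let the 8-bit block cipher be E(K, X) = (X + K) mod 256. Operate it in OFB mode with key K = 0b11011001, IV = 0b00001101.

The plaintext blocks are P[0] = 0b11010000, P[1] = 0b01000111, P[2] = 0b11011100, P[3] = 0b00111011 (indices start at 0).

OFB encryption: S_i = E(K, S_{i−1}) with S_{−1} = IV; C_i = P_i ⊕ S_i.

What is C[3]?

C[0]: S = E(K, 0b00001101) = 0b11100110; 0b11010000 ⊕ 0b11100110 = 0b00110110.
C[1]: S = E(K, 0b11100110) = 0b10111111; 0b01000111 ⊕ 0b10111111 = 0b11111000.
C[2]: S = E(K, 0b10111111) = 0b10011000; 0b11011100 ⊕ 0b10011000 = 0b01000100.
C[3]: S = E(K, 0b10011000) = 0b01110001; 0b00111011 ⊕ 0b01110001 = 0b01001010.

C[3] = 0b01001010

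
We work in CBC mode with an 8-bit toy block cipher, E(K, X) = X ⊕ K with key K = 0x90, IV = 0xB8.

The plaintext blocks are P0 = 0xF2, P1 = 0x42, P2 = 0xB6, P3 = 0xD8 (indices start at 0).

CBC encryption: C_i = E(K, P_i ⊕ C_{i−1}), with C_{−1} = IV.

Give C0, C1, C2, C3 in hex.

C0: P0 ⊕ 0xB8 = 0x4A; E(K, 0x4A) = 0xDA.
C1: P1 ⊕ 0xDA = 0x98; E(K, 0x98) = 0x08.
C2: P2 ⊕ 0x08 = 0xBE; E(K, 0xBE) = 0x2E.
C3: P3 ⊕ 0x2E = 0xF6; E(K, 0xF6) = 0x66.

C0 = 0xDA, C1 = 0x08, C2 = 0x2E, C3 = 0x66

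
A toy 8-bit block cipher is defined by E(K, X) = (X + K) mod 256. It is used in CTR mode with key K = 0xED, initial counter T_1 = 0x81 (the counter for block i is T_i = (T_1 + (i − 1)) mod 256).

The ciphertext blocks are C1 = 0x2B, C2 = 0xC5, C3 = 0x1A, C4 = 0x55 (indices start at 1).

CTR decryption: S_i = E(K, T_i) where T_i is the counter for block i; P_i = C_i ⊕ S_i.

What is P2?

P2 = 0xAA

P2: T = 0x82, S = E(K, T) = 0x6F; 0xC5 ⊕ 0x6F = 0xAA.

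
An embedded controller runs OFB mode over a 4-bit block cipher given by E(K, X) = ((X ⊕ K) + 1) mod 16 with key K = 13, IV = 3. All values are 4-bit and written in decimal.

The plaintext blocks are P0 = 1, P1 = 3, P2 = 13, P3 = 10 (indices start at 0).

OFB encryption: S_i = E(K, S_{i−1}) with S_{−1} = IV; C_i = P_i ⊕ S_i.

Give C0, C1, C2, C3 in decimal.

C0 = 14, C1 = 0, C2 = 2, C3 = 9

C0: S = E(K, 3) = 15; 1 ⊕ 15 = 14.
C1: S = E(K, 15) = 3; 3 ⊕ 3 = 0.
C2: S = E(K, 3) = 15; 13 ⊕ 15 = 2.
C3: S = E(K, 15) = 3; 10 ⊕ 3 = 9.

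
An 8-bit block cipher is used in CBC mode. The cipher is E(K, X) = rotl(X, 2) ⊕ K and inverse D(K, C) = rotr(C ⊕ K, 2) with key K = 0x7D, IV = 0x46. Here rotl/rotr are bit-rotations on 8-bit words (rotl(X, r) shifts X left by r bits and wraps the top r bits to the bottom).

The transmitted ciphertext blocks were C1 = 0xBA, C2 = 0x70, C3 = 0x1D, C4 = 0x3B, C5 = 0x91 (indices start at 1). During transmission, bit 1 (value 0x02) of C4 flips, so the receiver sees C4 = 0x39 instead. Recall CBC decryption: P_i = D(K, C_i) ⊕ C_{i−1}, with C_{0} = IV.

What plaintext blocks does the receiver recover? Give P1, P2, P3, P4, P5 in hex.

Only C4 changed, to 0x39. In CBC, a change in C_i garbles P_i and flips the same bit in P_{i+1}. Decrypting the received ciphertext:
P1: D(K, 0xBA) = 0xF1; 0xF1 ⊕ 0x46 = 0xB7.
P2: D(K, 0x70) = 0x43; 0x43 ⊕ 0xBA = 0xF9.
P3: D(K, 0x1D) = 0x18; 0x18 ⊕ 0x70 = 0x68.
P4: D(K, 0x39) = 0x11; 0x11 ⊕ 0x1D = 0x0C.
P5: D(K, 0x91) = 0x3B; 0x3B ⊕ 0x39 = 0x02.
Blocks that differ from the original plaintext: P4, P5.

P1 = 0xB7, P2 = 0xF9, P3 = 0x68, P4 = 0x0C, P5 = 0x02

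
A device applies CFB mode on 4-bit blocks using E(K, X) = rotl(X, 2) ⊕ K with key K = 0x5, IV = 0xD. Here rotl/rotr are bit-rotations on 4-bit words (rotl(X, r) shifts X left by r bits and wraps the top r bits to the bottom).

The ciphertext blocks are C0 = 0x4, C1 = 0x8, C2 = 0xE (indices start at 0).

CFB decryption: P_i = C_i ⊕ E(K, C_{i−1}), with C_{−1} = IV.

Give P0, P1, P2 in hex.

P0: E(K, 0xD) = 0x2; 0x4 ⊕ 0x2 = 0x6.
P1: E(K, 0x4) = 0x4; 0x8 ⊕ 0x4 = 0xC.
P2: E(K, 0x8) = 0x7; 0xE ⊕ 0x7 = 0x9.

P0 = 0x6, P1 = 0xC, P2 = 0x9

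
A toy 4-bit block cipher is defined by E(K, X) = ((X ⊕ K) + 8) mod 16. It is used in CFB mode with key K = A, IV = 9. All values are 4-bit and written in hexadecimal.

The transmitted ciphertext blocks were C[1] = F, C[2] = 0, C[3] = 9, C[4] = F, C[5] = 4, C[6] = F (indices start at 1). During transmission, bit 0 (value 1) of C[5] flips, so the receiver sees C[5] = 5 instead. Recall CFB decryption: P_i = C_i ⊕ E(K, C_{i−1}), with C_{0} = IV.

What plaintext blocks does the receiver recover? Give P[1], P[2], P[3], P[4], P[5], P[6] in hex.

P[1] = 4, P[2] = D, P[3] = B, P[4] = 4, P[5] = 8, P[6] = 8

Only C[5] changed, to 5. In CFB, a change in C_i flips the same bit in P_i and garbles P_{i+1}. Decrypting the received ciphertext:
P[1]: E(K, 9) = B; F ⊕ B = 4.
P[2]: E(K, F) = D; 0 ⊕ D = D.
P[3]: E(K, 0) = 2; 9 ⊕ 2 = B.
P[4]: E(K, 9) = B; F ⊕ B = 4.
P[5]: E(K, F) = D; 5 ⊕ D = 8.
P[6]: E(K, 5) = 7; F ⊕ 7 = 8.
Blocks that differ from the original plaintext: P[5], P[6].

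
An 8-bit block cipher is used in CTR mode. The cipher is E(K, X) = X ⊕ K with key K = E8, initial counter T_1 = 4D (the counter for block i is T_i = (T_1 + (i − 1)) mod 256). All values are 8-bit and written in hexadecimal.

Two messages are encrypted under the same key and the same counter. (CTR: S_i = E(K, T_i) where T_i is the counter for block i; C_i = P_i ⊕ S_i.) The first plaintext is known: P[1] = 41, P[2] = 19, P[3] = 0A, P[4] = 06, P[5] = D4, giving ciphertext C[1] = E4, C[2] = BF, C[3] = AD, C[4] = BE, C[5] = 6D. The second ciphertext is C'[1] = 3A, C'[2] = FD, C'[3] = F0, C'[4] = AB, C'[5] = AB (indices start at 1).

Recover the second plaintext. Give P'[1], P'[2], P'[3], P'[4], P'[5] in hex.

In CTR with a reused counter, both messages share the same keystream S_i, so C_i ⊕ C'_i = P_i ⊕ P'_i and thus P'_i = P_i ⊕ C_i ⊕ C'_i.
P'[1]: 41 ⊕ E4 ⊕ 3A = 9F.
P'[2]: 19 ⊕ BF ⊕ FD = 5B.
P'[3]: 0A ⊕ AD ⊕ F0 = 57.
P'[4]: 06 ⊕ BE ⊕ AB = 13.
P'[5]: D4 ⊕ 6D ⊕ AB = 12.

P'[1] = 9F, P'[2] = 5B, P'[3] = 57, P'[4] = 13, P'[5] = 12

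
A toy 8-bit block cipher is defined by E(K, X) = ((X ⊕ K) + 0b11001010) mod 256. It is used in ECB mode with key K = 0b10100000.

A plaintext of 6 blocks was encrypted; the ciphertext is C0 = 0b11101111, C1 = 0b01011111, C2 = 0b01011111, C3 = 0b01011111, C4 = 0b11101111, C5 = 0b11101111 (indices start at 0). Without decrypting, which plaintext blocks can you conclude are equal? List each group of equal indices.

ECB encrypts each block independently with the same key, so equal ciphertext blocks imply equal plaintext blocks.
C0 = C4 = C5 = 0b11101111, so P0 = P4 = P5.
C1 = C2 = C3 = 0b01011111, so P1 = P2 = P3.

P0 = P4 = P5; P1 = P2 = P3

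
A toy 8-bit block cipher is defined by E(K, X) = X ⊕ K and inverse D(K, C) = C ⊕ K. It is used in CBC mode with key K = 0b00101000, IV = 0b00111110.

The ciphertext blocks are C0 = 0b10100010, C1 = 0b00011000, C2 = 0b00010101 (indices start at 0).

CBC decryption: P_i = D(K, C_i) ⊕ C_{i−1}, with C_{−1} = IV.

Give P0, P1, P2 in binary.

P0: D(K, 0b10100010) = 0b10001010; 0b10001010 ⊕ 0b00111110 = 0b10110100.
P1: D(K, 0b00011000) = 0b00110000; 0b00110000 ⊕ 0b10100010 = 0b10010010.
P2: D(K, 0b00010101) = 0b00111101; 0b00111101 ⊕ 0b00011000 = 0b00100101.

P0 = 0b10110100, P1 = 0b10010010, P2 = 0b00100101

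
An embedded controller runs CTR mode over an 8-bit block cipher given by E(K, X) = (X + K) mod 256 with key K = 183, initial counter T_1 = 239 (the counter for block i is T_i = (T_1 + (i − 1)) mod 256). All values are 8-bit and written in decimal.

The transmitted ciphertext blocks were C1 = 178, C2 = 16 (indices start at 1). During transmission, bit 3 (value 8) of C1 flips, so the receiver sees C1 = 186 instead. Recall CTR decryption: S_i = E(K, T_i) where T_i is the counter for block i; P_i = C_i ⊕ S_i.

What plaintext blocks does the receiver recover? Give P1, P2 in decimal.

Only C1 changed, to 186. In CTR, a change in C_i flips the same bit in P_i only; the keystream is unaffected. Decrypting the received ciphertext:
P1: T = 239, S = E(K, T) = 166; 186 ⊕ 166 = 28.
P2: T = 240, S = E(K, T) = 167; 16 ⊕ 167 = 183.
Blocks that differ from the original plaintext: P1.

P1 = 28, P2 = 183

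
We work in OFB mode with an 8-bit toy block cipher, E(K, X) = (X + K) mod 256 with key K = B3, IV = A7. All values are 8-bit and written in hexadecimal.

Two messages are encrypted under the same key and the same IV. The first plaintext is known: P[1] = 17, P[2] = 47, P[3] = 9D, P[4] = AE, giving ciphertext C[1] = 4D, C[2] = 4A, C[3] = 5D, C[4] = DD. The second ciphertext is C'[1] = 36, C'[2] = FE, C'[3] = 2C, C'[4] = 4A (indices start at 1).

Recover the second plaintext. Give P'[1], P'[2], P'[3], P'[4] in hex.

In OFB with a reused IV, both messages share the same keystream S_i, so C_i ⊕ C'_i = P_i ⊕ P'_i and thus P'_i = P_i ⊕ C_i ⊕ C'_i.
P'[1]: 17 ⊕ 4D ⊕ 36 = 6C.
P'[2]: 47 ⊕ 4A ⊕ FE = F3.
P'[3]: 9D ⊕ 5D ⊕ 2C = EC.
P'[4]: AE ⊕ DD ⊕ 4A = 39.

P'[1] = 6C, P'[2] = F3, P'[3] = EC, P'[4] = 39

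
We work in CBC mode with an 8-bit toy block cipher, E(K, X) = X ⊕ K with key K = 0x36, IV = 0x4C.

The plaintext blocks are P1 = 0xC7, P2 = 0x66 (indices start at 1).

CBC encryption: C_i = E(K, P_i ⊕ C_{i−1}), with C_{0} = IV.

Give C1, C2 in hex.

C1: P1 ⊕ 0x4C = 0x8B; E(K, 0x8B) = 0xBD.
C2: P2 ⊕ 0xBD = 0xDB; E(K, 0xDB) = 0xED.

C1 = 0xBD, C2 = 0xED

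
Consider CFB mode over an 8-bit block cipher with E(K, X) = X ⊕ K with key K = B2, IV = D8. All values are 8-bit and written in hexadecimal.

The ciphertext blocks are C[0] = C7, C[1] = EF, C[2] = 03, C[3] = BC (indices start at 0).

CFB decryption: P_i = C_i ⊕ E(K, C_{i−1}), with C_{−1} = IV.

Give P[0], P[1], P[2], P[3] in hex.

P[0]: E(K, D8) = 6A; C7 ⊕ 6A = AD.
P[1]: E(K, C7) = 75; EF ⊕ 75 = 9A.
P[2]: E(K, EF) = 5D; 03 ⊕ 5D = 5E.
P[3]: E(K, 03) = B1; BC ⊕ B1 = 0D.

P[0] = AD, P[1] = 9A, P[2] = 5E, P[3] = 0D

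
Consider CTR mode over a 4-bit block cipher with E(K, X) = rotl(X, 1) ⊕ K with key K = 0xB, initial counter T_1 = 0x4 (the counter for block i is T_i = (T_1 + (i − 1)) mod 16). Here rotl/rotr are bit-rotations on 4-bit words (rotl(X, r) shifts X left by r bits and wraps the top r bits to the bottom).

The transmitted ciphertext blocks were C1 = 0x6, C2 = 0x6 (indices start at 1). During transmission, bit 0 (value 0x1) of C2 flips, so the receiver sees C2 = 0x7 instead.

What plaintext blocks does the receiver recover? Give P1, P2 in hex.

P1 = 0x5, P2 = 0x6

CTR decryption: S_i = E(K, T_i) where T_i is the counter for block i; P_i = C_i ⊕ S_i.
Only C2 changed, to 0x7. In CTR, a change in C_i flips the same bit in P_i only; the keystream is unaffected. Decrypting the received ciphertext:
P1: T = 0x4, S = E(K, T) = 0x3; 0x6 ⊕ 0x3 = 0x5.
P2: T = 0x5, S = E(K, T) = 0x1; 0x7 ⊕ 0x1 = 0x6.
Blocks that differ from the original plaintext: P2.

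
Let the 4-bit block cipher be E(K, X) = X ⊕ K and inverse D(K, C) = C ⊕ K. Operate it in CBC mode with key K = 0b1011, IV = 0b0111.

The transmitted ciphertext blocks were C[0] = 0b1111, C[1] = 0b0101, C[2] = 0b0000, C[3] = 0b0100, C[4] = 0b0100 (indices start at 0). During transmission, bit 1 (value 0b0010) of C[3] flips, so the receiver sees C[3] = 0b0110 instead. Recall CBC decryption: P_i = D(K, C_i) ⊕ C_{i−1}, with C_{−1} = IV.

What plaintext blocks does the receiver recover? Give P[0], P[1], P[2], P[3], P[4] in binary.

P[0] = 0b0011, P[1] = 0b0001, P[2] = 0b1110, P[3] = 0b1101, P[4] = 0b1001

Only C[3] changed, to 0b0110. In CBC, a change in C_i garbles P_i and flips the same bit in P_{i+1}. Decrypting the received ciphertext:
P[0]: D(K, 0b1111) = 0b0100; 0b0100 ⊕ 0b0111 = 0b0011.
P[1]: D(K, 0b0101) = 0b1110; 0b1110 ⊕ 0b1111 = 0b0001.
P[2]: D(K, 0b0000) = 0b1011; 0b1011 ⊕ 0b0101 = 0b1110.
P[3]: D(K, 0b0110) = 0b1101; 0b1101 ⊕ 0b0000 = 0b1101.
P[4]: D(K, 0b0100) = 0b1111; 0b1111 ⊕ 0b0110 = 0b1001.
Blocks that differ from the original plaintext: P[3], P[4].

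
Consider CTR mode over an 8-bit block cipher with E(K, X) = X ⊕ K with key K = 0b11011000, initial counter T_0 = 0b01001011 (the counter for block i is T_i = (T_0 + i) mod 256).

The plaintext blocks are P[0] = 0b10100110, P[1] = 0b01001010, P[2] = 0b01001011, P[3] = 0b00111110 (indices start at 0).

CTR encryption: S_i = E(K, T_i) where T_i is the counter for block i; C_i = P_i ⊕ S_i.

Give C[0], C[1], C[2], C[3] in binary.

C[0]: T = 0b01001011, S = E(K, T) = 0b10010011; 0b10100110 ⊕ 0b10010011 = 0b00110101.
C[1]: T = 0b01001100, S = E(K, T) = 0b10010100; 0b01001010 ⊕ 0b10010100 = 0b11011110.
C[2]: T = 0b01001101, S = E(K, T) = 0b10010101; 0b01001011 ⊕ 0b10010101 = 0b11011110.
C[3]: T = 0b01001110, S = E(K, T) = 0b10010110; 0b00111110 ⊕ 0b10010110 = 0b10101000.

C[0] = 0b00110101, C[1] = 0b11011110, C[2] = 0b11011110, C[3] = 0b10101000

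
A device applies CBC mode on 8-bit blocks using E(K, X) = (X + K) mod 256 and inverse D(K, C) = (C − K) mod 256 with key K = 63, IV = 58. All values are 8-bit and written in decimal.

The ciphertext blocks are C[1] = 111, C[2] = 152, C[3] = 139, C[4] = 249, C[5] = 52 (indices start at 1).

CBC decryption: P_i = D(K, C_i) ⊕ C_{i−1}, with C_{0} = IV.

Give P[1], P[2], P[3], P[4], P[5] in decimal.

P[1] = 10, P[2] = 54, P[3] = 212, P[4] = 49, P[5] = 12

P[1]: D(K, 111) = 48; 48 ⊕ 58 = 10.
P[2]: D(K, 152) = 89; 89 ⊕ 111 = 54.
P[3]: D(K, 139) = 76; 76 ⊕ 152 = 212.
P[4]: D(K, 249) = 186; 186 ⊕ 139 = 49.
P[5]: D(K, 52) = 245; 245 ⊕ 249 = 12.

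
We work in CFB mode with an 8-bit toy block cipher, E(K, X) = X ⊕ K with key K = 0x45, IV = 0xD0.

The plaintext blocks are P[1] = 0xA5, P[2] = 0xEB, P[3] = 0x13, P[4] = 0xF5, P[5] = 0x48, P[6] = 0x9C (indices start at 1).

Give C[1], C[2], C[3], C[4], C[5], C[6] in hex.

CFB encryption: C_i = P_i ⊕ E(K, C_{i−1}), with C_{0} = IV.
C[1]: E(K, 0xD0) = 0x95; 0xA5 ⊕ 0x95 = 0x30.
C[2]: E(K, 0x30) = 0x75; 0xEB ⊕ 0x75 = 0x9E.
C[3]: E(K, 0x9E) = 0xDB; 0x13 ⊕ 0xDB = 0xC8.
C[4]: E(K, 0xC8) = 0x8D; 0xF5 ⊕ 0x8D = 0x78.
C[5]: E(K, 0x78) = 0x3D; 0x48 ⊕ 0x3D = 0x75.
C[6]: E(K, 0x75) = 0x30; 0x9C ⊕ 0x30 = 0xAC.

C[1] = 0x30, C[2] = 0x9E, C[3] = 0xC8, C[4] = 0x78, C[5] = 0x75, C[6] = 0xAC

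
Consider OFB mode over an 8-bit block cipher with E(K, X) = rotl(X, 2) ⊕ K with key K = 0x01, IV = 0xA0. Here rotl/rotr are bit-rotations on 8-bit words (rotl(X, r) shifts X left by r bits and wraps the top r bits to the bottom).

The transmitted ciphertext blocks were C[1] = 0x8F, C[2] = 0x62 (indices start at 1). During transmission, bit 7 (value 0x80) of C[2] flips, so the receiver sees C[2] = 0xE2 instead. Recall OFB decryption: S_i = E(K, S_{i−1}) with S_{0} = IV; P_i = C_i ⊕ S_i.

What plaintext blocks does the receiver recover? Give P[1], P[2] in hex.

Only C[2] changed, to 0xE2. In OFB, a change in C_i flips the same bit in P_i only; the keystream is unaffected. Decrypting the received ciphertext:
P[1]: S = E(K, 0xA0) = 0x83; 0x8F ⊕ 0x83 = 0x0C.
P[2]: S = E(K, 0x83) = 0x0F; 0xE2 ⊕ 0x0F = 0xED.
Blocks that differ from the original plaintext: P[2].

P[1] = 0x0C, P[2] = 0xED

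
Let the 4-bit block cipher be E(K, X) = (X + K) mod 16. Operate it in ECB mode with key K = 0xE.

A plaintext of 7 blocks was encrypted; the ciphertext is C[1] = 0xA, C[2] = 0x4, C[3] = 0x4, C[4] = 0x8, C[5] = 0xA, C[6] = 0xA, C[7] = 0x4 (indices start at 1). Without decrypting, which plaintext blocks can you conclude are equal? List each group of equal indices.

ECB encrypts each block independently with the same key, so equal ciphertext blocks imply equal plaintext blocks.
C[1] = C[5] = C[6] = 0xA, so P[1] = P[5] = P[6].
C[2] = C[3] = C[7] = 0x4, so P[2] = P[3] = P[7].

P[1] = P[5] = P[6]; P[2] = P[3] = P[7]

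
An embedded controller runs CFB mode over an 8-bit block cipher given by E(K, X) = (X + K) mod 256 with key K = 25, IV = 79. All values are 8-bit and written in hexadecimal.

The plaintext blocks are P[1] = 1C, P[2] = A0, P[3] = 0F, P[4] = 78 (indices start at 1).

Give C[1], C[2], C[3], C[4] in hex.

CFB encryption: C_i = P_i ⊕ E(K, C_{i−1}), with C_{0} = IV.
C[1]: E(K, 79) = 9E; 1C ⊕ 9E = 82.
C[2]: E(K, 82) = A7; A0 ⊕ A7 = 07.
C[3]: E(K, 07) = 2C; 0F ⊕ 2C = 23.
C[4]: E(K, 23) = 48; 78 ⊕ 48 = 30.

C[1] = 82, C[2] = 07, C[3] = 23, C[4] = 30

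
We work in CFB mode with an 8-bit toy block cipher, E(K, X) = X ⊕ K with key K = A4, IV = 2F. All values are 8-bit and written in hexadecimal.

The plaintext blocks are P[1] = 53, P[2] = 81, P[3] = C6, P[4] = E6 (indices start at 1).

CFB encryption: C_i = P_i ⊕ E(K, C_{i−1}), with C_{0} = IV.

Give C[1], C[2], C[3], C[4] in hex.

C[1]: E(K, 2F) = 8B; 53 ⊕ 8B = D8.
C[2]: E(K, D8) = 7C; 81 ⊕ 7C = FD.
C[3]: E(K, FD) = 59; C6 ⊕ 59 = 9F.
C[4]: E(K, 9F) = 3B; E6 ⊕ 3B = DD.

C[1] = D8, C[2] = FD, C[3] = 9F, C[4] = DD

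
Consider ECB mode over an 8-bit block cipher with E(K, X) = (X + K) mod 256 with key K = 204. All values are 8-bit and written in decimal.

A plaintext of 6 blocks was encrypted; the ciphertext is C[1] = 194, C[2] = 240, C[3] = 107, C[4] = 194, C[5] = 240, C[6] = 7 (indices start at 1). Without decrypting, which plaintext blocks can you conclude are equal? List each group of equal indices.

P[1] = P[4]; P[2] = P[5]

ECB encrypts each block independently with the same key, so equal ciphertext blocks imply equal plaintext blocks.
C[1] = C[4] = 194, so P[1] = P[4].
C[2] = C[5] = 240, so P[2] = P[5].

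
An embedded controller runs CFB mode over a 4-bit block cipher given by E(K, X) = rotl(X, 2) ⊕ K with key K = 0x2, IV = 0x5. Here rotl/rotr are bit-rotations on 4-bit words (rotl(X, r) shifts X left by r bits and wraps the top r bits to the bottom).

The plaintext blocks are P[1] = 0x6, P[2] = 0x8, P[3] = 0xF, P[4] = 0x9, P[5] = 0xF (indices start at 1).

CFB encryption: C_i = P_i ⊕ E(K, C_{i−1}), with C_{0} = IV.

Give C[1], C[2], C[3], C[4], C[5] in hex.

C[1]: E(K, 0x5) = 0x7; 0x6 ⊕ 0x7 = 0x1.
C[2]: E(K, 0x1) = 0x6; 0x8 ⊕ 0x6 = 0xE.
C[3]: E(K, 0xE) = 0x9; 0xF ⊕ 0x9 = 0x6.
C[4]: E(K, 0x6) = 0xB; 0x9 ⊕ 0xB = 0x2.
C[5]: E(K, 0x2) = 0xA; 0xF ⊕ 0xA = 0x5.

C[1] = 0x1, C[2] = 0xE, C[3] = 0x6, C[4] = 0x2, C[5] = 0x5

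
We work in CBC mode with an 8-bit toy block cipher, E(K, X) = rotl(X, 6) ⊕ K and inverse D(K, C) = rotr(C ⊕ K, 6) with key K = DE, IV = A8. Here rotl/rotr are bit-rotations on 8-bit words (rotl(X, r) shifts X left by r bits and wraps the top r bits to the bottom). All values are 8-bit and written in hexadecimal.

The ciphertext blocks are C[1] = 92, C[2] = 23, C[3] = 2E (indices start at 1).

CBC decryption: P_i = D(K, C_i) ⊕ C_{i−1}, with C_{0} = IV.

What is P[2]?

P[2] = 65

P[2]: D(K, 23) = F7; F7 ⊕ 92 = 65.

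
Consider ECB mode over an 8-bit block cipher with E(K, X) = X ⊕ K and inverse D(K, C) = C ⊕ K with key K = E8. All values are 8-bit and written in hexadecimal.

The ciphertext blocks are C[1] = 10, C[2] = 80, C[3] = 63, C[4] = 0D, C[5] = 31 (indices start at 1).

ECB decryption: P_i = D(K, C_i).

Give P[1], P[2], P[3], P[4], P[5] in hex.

P[1]: D(K, 10) = F8.
P[2]: D(K, 80) = 68.
P[3]: D(K, 63) = 8B.
P[4]: D(K, 0D) = E5.
P[5]: D(K, 31) = D9.

P[1] = F8, P[2] = 68, P[3] = 8B, P[4] = E5, P[5] = D9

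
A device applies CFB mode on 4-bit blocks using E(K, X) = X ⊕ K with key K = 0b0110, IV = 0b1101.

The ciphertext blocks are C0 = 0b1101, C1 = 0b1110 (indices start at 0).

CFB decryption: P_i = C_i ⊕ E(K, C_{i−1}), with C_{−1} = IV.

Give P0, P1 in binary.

P0: E(K, 0b1101) = 0b1011; 0b1101 ⊕ 0b1011 = 0b0110.
P1: E(K, 0b1101) = 0b1011; 0b1110 ⊕ 0b1011 = 0b0101.

P0 = 0b0110, P1 = 0b0101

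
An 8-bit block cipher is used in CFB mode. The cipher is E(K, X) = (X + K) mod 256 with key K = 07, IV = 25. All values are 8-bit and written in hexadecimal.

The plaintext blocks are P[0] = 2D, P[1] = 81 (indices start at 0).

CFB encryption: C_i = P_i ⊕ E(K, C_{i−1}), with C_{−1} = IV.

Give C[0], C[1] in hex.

C[0]: E(K, 25) = 2C; 2D ⊕ 2C = 01.
C[1]: E(K, 01) = 08; 81 ⊕ 08 = 89.

C[0] = 01, C[1] = 89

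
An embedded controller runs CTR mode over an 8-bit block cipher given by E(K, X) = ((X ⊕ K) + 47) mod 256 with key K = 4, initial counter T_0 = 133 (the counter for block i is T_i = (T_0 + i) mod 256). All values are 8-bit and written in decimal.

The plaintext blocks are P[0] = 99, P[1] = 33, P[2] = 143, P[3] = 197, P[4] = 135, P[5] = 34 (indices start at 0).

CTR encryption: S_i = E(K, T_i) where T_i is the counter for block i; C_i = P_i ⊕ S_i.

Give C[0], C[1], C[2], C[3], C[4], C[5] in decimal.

C[0] = 211, C[1] = 144, C[2] = 61, C[3] = 126, C[4] = 59, C[5] = 159

C[0]: T = 133, S = E(K, T) = 176; 99 ⊕ 176 = 211.
C[1]: T = 134, S = E(K, T) = 177; 33 ⊕ 177 = 144.
C[2]: T = 135, S = E(K, T) = 178; 143 ⊕ 178 = 61.
C[3]: T = 136, S = E(K, T) = 187; 197 ⊕ 187 = 126.
C[4]: T = 137, S = E(K, T) = 188; 135 ⊕ 188 = 59.
C[5]: T = 138, S = E(K, T) = 189; 34 ⊕ 189 = 159.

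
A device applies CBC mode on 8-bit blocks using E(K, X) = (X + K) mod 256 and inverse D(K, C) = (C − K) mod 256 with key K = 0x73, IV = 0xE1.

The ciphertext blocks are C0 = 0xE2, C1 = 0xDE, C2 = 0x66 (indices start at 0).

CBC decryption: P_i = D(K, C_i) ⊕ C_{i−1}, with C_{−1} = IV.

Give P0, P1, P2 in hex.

P0 = 0x8E, P1 = 0x89, P2 = 0x2D

P0: D(K, 0xE2) = 0x6F; 0x6F ⊕ 0xE1 = 0x8E.
P1: D(K, 0xDE) = 0x6B; 0x6B ⊕ 0xE2 = 0x89.
P2: D(K, 0x66) = 0xF3; 0xF3 ⊕ 0xDE = 0x2D.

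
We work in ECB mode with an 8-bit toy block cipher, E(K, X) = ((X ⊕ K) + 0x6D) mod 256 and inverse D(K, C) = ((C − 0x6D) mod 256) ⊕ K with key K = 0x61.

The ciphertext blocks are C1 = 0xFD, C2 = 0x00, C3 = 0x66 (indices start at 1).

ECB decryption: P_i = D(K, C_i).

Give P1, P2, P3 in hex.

P1: D(K, 0xFD) = 0xF1.
P2: D(K, 0x00) = 0xF2.
P3: D(K, 0x66) = 0x98.

P1 = 0xF1, P2 = 0xF2, P3 = 0x98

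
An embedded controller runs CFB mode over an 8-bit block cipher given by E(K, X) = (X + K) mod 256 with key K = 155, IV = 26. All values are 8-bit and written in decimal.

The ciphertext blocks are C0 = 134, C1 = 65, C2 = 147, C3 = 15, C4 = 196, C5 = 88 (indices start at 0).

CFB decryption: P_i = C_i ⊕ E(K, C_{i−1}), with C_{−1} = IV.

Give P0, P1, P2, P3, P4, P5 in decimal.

P0 = 51, P1 = 96, P2 = 79, P3 = 33, P4 = 110, P5 = 7

P0: E(K, 26) = 181; 134 ⊕ 181 = 51.
P1: E(K, 134) = 33; 65 ⊕ 33 = 96.
P2: E(K, 65) = 220; 147 ⊕ 220 = 79.
P3: E(K, 147) = 46; 15 ⊕ 46 = 33.
P4: E(K, 15) = 170; 196 ⊕ 170 = 110.
P5: E(K, 196) = 95; 88 ⊕ 95 = 7.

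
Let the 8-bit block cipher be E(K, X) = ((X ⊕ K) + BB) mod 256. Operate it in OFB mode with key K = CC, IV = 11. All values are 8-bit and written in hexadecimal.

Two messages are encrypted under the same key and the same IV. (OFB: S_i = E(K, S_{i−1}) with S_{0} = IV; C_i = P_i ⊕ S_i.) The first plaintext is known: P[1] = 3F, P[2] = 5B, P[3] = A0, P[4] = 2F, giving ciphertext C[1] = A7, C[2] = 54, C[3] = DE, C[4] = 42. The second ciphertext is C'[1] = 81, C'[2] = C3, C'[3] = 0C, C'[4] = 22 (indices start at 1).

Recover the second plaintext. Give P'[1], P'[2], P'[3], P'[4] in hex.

P'[1] = 19, P'[2] = CC, P'[3] = 72, P'[4] = 4F

In OFB with a reused IV, both messages share the same keystream S_i, so C_i ⊕ C'_i = P_i ⊕ P'_i and thus P'_i = P_i ⊕ C_i ⊕ C'_i.
P'[1]: 3F ⊕ A7 ⊕ 81 = 19.
P'[2]: 5B ⊕ 54 ⊕ C3 = CC.
P'[3]: A0 ⊕ DE ⊕ 0C = 72.
P'[4]: 2F ⊕ 42 ⊕ 22 = 4F.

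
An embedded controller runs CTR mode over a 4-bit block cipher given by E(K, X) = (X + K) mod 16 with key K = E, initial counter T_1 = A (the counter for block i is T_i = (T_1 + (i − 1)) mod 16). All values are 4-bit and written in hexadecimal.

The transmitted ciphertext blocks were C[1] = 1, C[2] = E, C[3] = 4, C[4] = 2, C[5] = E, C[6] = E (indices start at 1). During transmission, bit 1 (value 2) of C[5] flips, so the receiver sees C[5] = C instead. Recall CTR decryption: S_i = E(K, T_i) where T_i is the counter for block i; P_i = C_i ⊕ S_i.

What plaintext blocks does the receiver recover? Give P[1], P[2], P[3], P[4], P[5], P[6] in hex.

P[1] = 9, P[2] = 7, P[3] = E, P[4] = 9, P[5] = 0, P[6] = 3

Only C[5] changed, to C. In CTR, a change in C_i flips the same bit in P_i only; the keystream is unaffected. Decrypting the received ciphertext:
P[1]: T = A, S = E(K, T) = 8; 1 ⊕ 8 = 9.
P[2]: T = B, S = E(K, T) = 9; E ⊕ 9 = 7.
P[3]: T = C, S = E(K, T) = A; 4 ⊕ A = E.
P[4]: T = D, S = E(K, T) = B; 2 ⊕ B = 9.
P[5]: T = E, S = E(K, T) = C; C ⊕ C = 0.
P[6]: T = F, S = E(K, T) = D; E ⊕ D = 3.
Blocks that differ from the original plaintext: P[5].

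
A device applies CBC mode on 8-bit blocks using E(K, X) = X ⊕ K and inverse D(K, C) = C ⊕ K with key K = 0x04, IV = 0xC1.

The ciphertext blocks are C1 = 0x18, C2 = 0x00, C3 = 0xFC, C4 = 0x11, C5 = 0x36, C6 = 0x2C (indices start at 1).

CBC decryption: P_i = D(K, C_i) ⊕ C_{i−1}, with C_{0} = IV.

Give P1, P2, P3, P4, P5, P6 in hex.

P1 = 0xDD, P2 = 0x1C, P3 = 0xF8, P4 = 0xE9, P5 = 0x23, P6 = 0x1E

P1: D(K, 0x18) = 0x1C; 0x1C ⊕ 0xC1 = 0xDD.
P2: D(K, 0x00) = 0x04; 0x04 ⊕ 0x18 = 0x1C.
P3: D(K, 0xFC) = 0xF8; 0xF8 ⊕ 0x00 = 0xF8.
P4: D(K, 0x11) = 0x15; 0x15 ⊕ 0xFC = 0xE9.
P5: D(K, 0x36) = 0x32; 0x32 ⊕ 0x11 = 0x23.
P6: D(K, 0x2C) = 0x28; 0x28 ⊕ 0x36 = 0x1E.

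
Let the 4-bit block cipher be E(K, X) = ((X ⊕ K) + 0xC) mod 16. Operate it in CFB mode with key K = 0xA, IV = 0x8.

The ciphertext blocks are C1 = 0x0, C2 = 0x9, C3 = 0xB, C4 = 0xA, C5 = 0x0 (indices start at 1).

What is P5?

CFB decryption: P_i = C_i ⊕ E(K, C_{i−1}), with C_{0} = IV.
P5: E(K, 0xA) = 0xC; 0x0 ⊕ 0xC = 0xC.

P5 = 0xC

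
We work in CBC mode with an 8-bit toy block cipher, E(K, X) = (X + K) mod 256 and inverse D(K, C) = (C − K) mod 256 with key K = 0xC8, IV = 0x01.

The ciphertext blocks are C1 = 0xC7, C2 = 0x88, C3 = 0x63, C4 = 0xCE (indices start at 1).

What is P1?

CBC decryption: P_i = D(K, C_i) ⊕ C_{i−1}, with C_{0} = IV.
P1: D(K, 0xC7) = 0xFF; 0xFF ⊕ 0x01 = 0xFE.

P1 = 0xFE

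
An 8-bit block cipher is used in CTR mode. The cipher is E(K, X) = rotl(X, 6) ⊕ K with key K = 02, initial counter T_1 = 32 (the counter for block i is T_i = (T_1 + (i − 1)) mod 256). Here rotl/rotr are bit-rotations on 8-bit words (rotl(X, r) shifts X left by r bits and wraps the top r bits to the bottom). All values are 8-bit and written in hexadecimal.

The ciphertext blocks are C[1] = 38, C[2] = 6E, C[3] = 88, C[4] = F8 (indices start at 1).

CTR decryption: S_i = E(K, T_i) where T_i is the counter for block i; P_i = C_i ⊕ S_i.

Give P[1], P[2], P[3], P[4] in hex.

P[1]: T = 32, S = E(K, T) = 8E; 38 ⊕ 8E = B6.
P[2]: T = 33, S = E(K, T) = CE; 6E ⊕ CE = A0.
P[3]: T = 34, S = E(K, T) = 0F; 88 ⊕ 0F = 87.
P[4]: T = 35, S = E(K, T) = 4F; F8 ⊕ 4F = B7.

P[1] = B6, P[2] = A0, P[3] = 87, P[4] = B7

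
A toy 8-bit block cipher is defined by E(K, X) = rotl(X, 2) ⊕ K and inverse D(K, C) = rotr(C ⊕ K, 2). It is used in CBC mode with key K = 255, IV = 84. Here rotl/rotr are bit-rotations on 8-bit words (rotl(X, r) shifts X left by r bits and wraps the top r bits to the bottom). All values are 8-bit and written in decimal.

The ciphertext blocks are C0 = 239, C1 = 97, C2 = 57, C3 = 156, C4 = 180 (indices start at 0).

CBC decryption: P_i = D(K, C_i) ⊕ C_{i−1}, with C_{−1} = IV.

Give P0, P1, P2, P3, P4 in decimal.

P0: D(K, 239) = 4; 4 ⊕ 84 = 80.
P1: D(K, 97) = 167; 167 ⊕ 239 = 72.
P2: D(K, 57) = 177; 177 ⊕ 97 = 208.
P3: D(K, 156) = 216; 216 ⊕ 57 = 225.
P4: D(K, 180) = 210; 210 ⊕ 156 = 78.

P0 = 80, P1 = 72, P2 = 208, P3 = 225, P4 = 78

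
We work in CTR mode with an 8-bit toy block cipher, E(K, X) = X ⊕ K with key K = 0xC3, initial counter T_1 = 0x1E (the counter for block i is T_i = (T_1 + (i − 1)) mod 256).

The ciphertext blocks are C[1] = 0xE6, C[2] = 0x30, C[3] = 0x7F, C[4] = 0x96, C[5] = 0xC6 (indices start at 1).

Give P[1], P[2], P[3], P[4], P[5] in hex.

CTR decryption: S_i = E(K, T_i) where T_i is the counter for block i; P_i = C_i ⊕ S_i.
P[1]: T = 0x1E, S = E(K, T) = 0xDD; 0xE6 ⊕ 0xDD = 0x3B.
P[2]: T = 0x1F, S = E(K, T) = 0xDC; 0x30 ⊕ 0xDC = 0xEC.
P[3]: T = 0x20, S = E(K, T) = 0xE3; 0x7F ⊕ 0xE3 = 0x9C.
P[4]: T = 0x21, S = E(K, T) = 0xE2; 0x96 ⊕ 0xE2 = 0x74.
P[5]: T = 0x22, S = E(K, T) = 0xE1; 0xC6 ⊕ 0xE1 = 0x27.

P[1] = 0x3B, P[2] = 0xEC, P[3] = 0x9C, P[4] = 0x74, P[5] = 0x27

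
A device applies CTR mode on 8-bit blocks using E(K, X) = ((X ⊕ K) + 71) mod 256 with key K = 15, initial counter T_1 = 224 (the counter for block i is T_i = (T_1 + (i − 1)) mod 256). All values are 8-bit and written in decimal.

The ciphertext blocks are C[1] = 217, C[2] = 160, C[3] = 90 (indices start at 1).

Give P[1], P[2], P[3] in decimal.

P[1] = 239, P[2] = 149, P[3] = 110

CTR decryption: S_i = E(K, T_i) where T_i is the counter for block i; P_i = C_i ⊕ S_i.
P[1]: T = 224, S = E(K, T) = 54; 217 ⊕ 54 = 239.
P[2]: T = 225, S = E(K, T) = 53; 160 ⊕ 53 = 149.
P[3]: T = 226, S = E(K, T) = 52; 90 ⊕ 52 = 110.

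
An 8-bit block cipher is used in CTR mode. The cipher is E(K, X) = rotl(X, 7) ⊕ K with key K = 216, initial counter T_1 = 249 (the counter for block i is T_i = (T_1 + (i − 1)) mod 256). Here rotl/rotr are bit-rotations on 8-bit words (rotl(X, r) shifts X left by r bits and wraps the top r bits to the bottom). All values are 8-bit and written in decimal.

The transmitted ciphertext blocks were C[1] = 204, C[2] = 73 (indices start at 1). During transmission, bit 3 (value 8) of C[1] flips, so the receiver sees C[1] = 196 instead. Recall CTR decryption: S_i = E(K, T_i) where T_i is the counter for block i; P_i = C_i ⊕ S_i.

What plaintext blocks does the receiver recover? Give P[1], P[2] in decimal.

P[1] = 224, P[2] = 236

Only C[1] changed, to 196. In CTR, a change in C_i flips the same bit in P_i only; the keystream is unaffected. Decrypting the received ciphertext:
P[1]: T = 249, S = E(K, T) = 36; 196 ⊕ 36 = 224.
P[2]: T = 250, S = E(K, T) = 165; 73 ⊕ 165 = 236.
Blocks that differ from the original plaintext: P[1].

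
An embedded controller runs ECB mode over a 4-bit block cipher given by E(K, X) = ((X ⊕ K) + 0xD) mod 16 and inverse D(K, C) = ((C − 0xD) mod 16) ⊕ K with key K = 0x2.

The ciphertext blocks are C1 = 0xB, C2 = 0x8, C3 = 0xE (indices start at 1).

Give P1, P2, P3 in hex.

P1 = 0xC, P2 = 0x9, P3 = 0x3

ECB decryption: P_i = D(K, C_i).
P1: D(K, 0xB) = 0xC.
P2: D(K, 0x8) = 0x9.
P3: D(K, 0xE) = 0x3.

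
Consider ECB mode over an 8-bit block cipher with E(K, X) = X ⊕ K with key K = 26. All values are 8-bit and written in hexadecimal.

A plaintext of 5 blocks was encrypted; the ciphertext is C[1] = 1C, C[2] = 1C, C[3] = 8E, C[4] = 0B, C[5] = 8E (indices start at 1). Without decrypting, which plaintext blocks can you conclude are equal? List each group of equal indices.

P[1] = P[2]; P[3] = P[5]

ECB encrypts each block independently with the same key, so equal ciphertext blocks imply equal plaintext blocks.
C[1] = C[2] = 1C, so P[1] = P[2].
C[3] = C[5] = 8E, so P[3] = P[5].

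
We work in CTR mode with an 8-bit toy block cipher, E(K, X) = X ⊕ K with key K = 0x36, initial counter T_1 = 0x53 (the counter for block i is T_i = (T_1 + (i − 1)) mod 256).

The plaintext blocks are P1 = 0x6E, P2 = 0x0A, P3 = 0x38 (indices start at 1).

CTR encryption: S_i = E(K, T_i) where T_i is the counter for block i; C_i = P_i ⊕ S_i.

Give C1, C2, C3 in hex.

C1: T = 0x53, S = E(K, T) = 0x65; 0x6E ⊕ 0x65 = 0x0B.
C2: T = 0x54, S = E(K, T) = 0x62; 0x0A ⊕ 0x62 = 0x68.
C3: T = 0x55, S = E(K, T) = 0x63; 0x38 ⊕ 0x63 = 0x5B.

C1 = 0x0B, C2 = 0x68, C3 = 0x5B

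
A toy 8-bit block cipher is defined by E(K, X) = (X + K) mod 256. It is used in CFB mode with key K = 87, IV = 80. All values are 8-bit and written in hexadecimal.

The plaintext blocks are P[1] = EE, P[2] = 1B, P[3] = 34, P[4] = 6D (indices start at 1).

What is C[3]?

CFB encryption: C_i = P_i ⊕ E(K, C_{i−1}), with C_{0} = IV.
C[1]: E(K, 80) = 07; EE ⊕ 07 = E9.
C[2]: E(K, E9) = 70; 1B ⊕ 70 = 6B.
C[3]: E(K, 6B) = F2; 34 ⊕ F2 = C6.

C[3] = C6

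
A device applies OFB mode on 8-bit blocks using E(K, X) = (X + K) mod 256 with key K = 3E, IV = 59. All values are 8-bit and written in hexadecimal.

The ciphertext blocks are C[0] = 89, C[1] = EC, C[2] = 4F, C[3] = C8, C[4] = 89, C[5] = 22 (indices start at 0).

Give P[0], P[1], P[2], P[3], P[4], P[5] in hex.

P[0] = 1E, P[1] = 39, P[2] = 5C, P[3] = 99, P[4] = 06, P[5] = EF

OFB decryption: S_i = E(K, S_{i−1}) with S_{−1} = IV; P_i = C_i ⊕ S_i.
P[0]: S = E(K, 59) = 97; 89 ⊕ 97 = 1E.
P[1]: S = E(K, 97) = D5; EC ⊕ D5 = 39.
P[2]: S = E(K, D5) = 13; 4F ⊕ 13 = 5C.
P[3]: S = E(K, 13) = 51; C8 ⊕ 51 = 99.
P[4]: S = E(K, 51) = 8F; 89 ⊕ 8F = 06.
P[5]: S = E(K, 8F) = CD; 22 ⊕ CD = EF.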